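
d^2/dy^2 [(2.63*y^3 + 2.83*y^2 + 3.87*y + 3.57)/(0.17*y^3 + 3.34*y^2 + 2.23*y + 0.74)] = (-2.823054*y^6 - 5.31114000000002*y^5 + 4.01502599999998*y^4 + 81.8586760000001*y^3 + 225.30351*y^2 + 108.096384*y + 8.18615)/(0.004913*y^9 + 0.289578*y^8 + 5.882697*y^7 + 44.921026*y^6 + 79.688175*y^5 + 76.277094*y^4 + 44.438851*y^3 + 16.52679*y^2 + 3.663444*y + 0.405224)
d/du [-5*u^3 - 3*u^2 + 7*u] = -15*u^2 - 6*u + 7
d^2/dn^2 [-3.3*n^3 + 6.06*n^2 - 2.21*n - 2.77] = 12.12 - 19.8*n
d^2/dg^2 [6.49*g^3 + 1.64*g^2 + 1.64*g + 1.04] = 38.94*g + 3.28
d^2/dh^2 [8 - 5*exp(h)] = -5*exp(h)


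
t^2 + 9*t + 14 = (t + 2)*(t + 7)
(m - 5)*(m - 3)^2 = m^3 - 11*m^2 + 39*m - 45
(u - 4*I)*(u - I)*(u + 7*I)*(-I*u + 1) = -I*u^4 + 3*u^3 - 29*I*u^2 + 3*u - 28*I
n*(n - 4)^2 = n^3 - 8*n^2 + 16*n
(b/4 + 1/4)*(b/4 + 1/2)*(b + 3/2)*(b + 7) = b^4/16 + 23*b^3/32 + 19*b^2/8 + 97*b/32 + 21/16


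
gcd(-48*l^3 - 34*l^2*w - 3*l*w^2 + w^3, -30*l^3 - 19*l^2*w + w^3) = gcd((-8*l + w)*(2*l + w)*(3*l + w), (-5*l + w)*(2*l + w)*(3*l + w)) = 6*l^2 + 5*l*w + w^2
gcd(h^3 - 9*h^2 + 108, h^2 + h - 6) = h + 3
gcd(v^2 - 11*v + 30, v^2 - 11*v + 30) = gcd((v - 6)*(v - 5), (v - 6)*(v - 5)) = v^2 - 11*v + 30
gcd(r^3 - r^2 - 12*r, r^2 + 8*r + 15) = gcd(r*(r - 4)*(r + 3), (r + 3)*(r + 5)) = r + 3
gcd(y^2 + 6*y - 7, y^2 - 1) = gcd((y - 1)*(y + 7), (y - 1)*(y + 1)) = y - 1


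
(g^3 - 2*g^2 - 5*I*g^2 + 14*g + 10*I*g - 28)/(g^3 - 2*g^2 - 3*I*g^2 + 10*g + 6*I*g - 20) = (g - 7*I)/(g - 5*I)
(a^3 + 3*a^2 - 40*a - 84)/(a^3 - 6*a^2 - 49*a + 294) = (a + 2)/(a - 7)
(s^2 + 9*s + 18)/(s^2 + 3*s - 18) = (s + 3)/(s - 3)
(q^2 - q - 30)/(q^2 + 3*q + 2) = (q^2 - q - 30)/(q^2 + 3*q + 2)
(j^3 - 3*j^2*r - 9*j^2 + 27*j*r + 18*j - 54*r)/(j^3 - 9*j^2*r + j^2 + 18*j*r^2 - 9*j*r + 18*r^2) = (-j^2 + 9*j - 18)/(-j^2 + 6*j*r - j + 6*r)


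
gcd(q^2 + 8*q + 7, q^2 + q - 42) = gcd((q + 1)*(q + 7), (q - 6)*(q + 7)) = q + 7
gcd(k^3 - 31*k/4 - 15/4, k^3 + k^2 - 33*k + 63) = k - 3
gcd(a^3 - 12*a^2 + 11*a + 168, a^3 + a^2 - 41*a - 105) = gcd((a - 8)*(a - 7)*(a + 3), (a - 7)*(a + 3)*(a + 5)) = a^2 - 4*a - 21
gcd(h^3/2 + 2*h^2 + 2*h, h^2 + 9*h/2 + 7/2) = 1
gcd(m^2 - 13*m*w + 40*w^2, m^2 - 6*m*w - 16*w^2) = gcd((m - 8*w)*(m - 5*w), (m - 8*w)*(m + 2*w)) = -m + 8*w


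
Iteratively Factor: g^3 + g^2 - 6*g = (g)*(g^2 + g - 6) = g*(g - 2)*(g + 3)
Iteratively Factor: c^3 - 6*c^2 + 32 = (c + 2)*(c^2 - 8*c + 16) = (c - 4)*(c + 2)*(c - 4)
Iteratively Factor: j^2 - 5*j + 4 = (j - 1)*(j - 4)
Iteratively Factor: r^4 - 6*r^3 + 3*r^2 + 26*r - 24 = (r - 1)*(r^3 - 5*r^2 - 2*r + 24) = (r - 1)*(r + 2)*(r^2 - 7*r + 12) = (r - 4)*(r - 1)*(r + 2)*(r - 3)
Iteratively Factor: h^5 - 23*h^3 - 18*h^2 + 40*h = (h - 5)*(h^4 + 5*h^3 + 2*h^2 - 8*h) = h*(h - 5)*(h^3 + 5*h^2 + 2*h - 8) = h*(h - 5)*(h + 4)*(h^2 + h - 2) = h*(h - 5)*(h - 1)*(h + 4)*(h + 2)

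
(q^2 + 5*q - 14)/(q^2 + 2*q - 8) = (q + 7)/(q + 4)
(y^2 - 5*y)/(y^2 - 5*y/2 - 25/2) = 2*y/(2*y + 5)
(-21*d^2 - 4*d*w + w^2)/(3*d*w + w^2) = (-7*d + w)/w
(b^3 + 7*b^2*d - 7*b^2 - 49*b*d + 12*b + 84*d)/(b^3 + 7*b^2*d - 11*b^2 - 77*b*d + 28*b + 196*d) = (b - 3)/(b - 7)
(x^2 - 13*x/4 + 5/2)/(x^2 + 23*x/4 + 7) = (4*x^2 - 13*x + 10)/(4*x^2 + 23*x + 28)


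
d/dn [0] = 0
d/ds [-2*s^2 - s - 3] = -4*s - 1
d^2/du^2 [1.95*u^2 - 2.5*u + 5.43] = 3.90000000000000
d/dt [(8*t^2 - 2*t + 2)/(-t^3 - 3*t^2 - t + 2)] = 2*(4*t^4 - 2*t^3 - 4*t^2 + 22*t - 1)/(t^6 + 6*t^5 + 11*t^4 + 2*t^3 - 11*t^2 - 4*t + 4)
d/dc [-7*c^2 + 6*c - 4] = 6 - 14*c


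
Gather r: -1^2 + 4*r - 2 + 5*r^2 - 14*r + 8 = 5*r^2 - 10*r + 5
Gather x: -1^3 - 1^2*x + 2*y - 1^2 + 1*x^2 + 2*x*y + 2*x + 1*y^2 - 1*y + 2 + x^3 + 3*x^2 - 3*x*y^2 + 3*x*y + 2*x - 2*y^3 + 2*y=x^3 + 4*x^2 + x*(-3*y^2 + 5*y + 3) - 2*y^3 + y^2 + 3*y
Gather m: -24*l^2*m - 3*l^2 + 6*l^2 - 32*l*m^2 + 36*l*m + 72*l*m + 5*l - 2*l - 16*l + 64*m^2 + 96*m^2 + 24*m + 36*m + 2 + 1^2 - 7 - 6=3*l^2 - 13*l + m^2*(160 - 32*l) + m*(-24*l^2 + 108*l + 60) - 10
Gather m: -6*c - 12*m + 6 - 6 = -6*c - 12*m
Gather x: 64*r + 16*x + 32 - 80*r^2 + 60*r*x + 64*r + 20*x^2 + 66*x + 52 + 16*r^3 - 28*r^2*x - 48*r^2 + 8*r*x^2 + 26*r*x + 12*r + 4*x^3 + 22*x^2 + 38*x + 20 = 16*r^3 - 128*r^2 + 140*r + 4*x^3 + x^2*(8*r + 42) + x*(-28*r^2 + 86*r + 120) + 104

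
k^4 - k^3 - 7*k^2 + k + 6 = (k - 3)*(k - 1)*(k + 1)*(k + 2)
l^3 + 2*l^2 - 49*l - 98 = (l - 7)*(l + 2)*(l + 7)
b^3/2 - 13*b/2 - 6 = (b/2 + 1/2)*(b - 4)*(b + 3)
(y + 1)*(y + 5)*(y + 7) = y^3 + 13*y^2 + 47*y + 35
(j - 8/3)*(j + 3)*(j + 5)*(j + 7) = j^4 + 37*j^3/3 + 31*j^2 - 253*j/3 - 280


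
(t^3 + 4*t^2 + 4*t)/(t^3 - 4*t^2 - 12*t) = (t + 2)/(t - 6)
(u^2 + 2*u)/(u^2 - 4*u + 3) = u*(u + 2)/(u^2 - 4*u + 3)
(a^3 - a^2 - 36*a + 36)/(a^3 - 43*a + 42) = (a + 6)/(a + 7)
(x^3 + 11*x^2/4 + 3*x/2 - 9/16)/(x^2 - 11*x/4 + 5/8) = (4*x^2 + 12*x + 9)/(2*(2*x - 5))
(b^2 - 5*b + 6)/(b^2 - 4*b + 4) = (b - 3)/(b - 2)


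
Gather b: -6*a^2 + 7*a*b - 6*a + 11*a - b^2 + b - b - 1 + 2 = -6*a^2 + 7*a*b + 5*a - b^2 + 1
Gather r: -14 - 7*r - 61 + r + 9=-6*r - 66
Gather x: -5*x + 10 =10 - 5*x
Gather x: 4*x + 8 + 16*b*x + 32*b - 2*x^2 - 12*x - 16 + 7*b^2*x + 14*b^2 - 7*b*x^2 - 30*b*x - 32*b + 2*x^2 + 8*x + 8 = 14*b^2 - 7*b*x^2 + x*(7*b^2 - 14*b)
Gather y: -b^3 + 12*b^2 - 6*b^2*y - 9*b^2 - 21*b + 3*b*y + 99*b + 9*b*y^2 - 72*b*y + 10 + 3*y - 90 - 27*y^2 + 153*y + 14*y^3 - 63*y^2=-b^3 + 3*b^2 + 78*b + 14*y^3 + y^2*(9*b - 90) + y*(-6*b^2 - 69*b + 156) - 80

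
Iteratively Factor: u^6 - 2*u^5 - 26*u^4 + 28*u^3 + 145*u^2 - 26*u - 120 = (u - 3)*(u^5 + u^4 - 23*u^3 - 41*u^2 + 22*u + 40) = (u - 3)*(u + 1)*(u^4 - 23*u^2 - 18*u + 40) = (u - 3)*(u + 1)*(u + 4)*(u^3 - 4*u^2 - 7*u + 10) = (u - 3)*(u + 1)*(u + 2)*(u + 4)*(u^2 - 6*u + 5) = (u - 5)*(u - 3)*(u + 1)*(u + 2)*(u + 4)*(u - 1)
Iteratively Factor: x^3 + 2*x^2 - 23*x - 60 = (x + 3)*(x^2 - x - 20) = (x + 3)*(x + 4)*(x - 5)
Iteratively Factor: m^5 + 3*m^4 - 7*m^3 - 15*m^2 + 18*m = (m + 3)*(m^4 - 7*m^2 + 6*m) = (m - 2)*(m + 3)*(m^3 + 2*m^2 - 3*m) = (m - 2)*(m + 3)^2*(m^2 - m) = m*(m - 2)*(m + 3)^2*(m - 1)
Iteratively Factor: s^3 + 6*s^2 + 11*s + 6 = (s + 3)*(s^2 + 3*s + 2) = (s + 2)*(s + 3)*(s + 1)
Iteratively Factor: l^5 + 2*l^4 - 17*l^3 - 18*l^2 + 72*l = (l - 2)*(l^4 + 4*l^3 - 9*l^2 - 36*l) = (l - 2)*(l + 4)*(l^3 - 9*l) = l*(l - 2)*(l + 4)*(l^2 - 9) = l*(l - 2)*(l + 3)*(l + 4)*(l - 3)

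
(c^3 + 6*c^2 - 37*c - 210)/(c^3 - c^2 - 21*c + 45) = (c^2 + c - 42)/(c^2 - 6*c + 9)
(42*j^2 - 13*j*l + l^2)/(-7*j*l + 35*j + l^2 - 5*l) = (-6*j + l)/(l - 5)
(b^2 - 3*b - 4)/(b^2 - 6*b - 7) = (b - 4)/(b - 7)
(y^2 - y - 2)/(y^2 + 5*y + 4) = (y - 2)/(y + 4)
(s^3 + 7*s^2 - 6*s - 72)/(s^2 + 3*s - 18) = s + 4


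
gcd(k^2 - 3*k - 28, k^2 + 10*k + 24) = k + 4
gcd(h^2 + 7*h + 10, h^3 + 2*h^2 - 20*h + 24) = 1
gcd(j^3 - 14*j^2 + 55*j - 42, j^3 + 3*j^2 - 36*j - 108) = j - 6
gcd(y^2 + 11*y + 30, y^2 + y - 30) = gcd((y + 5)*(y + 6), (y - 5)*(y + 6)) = y + 6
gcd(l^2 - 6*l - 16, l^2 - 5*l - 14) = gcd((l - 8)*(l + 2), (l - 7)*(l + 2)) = l + 2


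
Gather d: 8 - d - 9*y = -d - 9*y + 8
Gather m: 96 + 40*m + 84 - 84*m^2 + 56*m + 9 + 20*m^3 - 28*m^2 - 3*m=20*m^3 - 112*m^2 + 93*m + 189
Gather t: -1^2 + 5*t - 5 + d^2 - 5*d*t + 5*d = d^2 + 5*d + t*(5 - 5*d) - 6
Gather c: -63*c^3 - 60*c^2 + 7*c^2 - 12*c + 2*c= -63*c^3 - 53*c^2 - 10*c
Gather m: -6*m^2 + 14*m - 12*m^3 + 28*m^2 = -12*m^3 + 22*m^2 + 14*m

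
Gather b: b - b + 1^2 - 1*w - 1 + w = 0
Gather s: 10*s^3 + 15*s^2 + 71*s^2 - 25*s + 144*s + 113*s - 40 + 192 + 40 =10*s^3 + 86*s^2 + 232*s + 192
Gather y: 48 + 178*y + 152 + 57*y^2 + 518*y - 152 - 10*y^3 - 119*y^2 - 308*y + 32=-10*y^3 - 62*y^2 + 388*y + 80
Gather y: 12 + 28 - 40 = 0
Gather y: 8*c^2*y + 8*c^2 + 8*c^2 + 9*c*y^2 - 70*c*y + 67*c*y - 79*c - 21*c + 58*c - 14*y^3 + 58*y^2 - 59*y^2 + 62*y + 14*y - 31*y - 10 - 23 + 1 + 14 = 16*c^2 - 42*c - 14*y^3 + y^2*(9*c - 1) + y*(8*c^2 - 3*c + 45) - 18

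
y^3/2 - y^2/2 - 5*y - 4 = (y/2 + 1/2)*(y - 4)*(y + 2)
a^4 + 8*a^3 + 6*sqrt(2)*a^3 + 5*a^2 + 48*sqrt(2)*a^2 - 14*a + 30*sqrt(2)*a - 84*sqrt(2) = (a - 1)*(a + 2)*(a + 7)*(a + 6*sqrt(2))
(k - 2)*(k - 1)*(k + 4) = k^3 + k^2 - 10*k + 8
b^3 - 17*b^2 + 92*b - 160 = (b - 8)*(b - 5)*(b - 4)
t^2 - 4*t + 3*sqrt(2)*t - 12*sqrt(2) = (t - 4)*(t + 3*sqrt(2))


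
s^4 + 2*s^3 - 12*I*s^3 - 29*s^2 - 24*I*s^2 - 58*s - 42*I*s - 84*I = (s + 2)*(s - 7*I)*(s - 6*I)*(s + I)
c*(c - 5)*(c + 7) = c^3 + 2*c^2 - 35*c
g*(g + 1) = g^2 + g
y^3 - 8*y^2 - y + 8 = (y - 8)*(y - 1)*(y + 1)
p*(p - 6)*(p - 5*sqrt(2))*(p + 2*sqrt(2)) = p^4 - 6*p^3 - 3*sqrt(2)*p^3 - 20*p^2 + 18*sqrt(2)*p^2 + 120*p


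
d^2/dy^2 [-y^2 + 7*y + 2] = -2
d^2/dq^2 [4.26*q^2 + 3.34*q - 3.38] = 8.52000000000000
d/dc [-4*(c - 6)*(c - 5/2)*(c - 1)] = -12*c^2 + 76*c - 94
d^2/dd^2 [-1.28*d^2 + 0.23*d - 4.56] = -2.56000000000000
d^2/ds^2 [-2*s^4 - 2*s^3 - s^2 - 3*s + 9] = -24*s^2 - 12*s - 2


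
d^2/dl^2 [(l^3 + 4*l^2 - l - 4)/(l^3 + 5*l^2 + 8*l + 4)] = 2*(-l - 20)/(l^4 + 8*l^3 + 24*l^2 + 32*l + 16)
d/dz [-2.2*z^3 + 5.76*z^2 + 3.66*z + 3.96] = -6.6*z^2 + 11.52*z + 3.66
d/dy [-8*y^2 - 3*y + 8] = -16*y - 3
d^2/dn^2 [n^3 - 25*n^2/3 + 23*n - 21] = 6*n - 50/3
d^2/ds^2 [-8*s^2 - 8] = -16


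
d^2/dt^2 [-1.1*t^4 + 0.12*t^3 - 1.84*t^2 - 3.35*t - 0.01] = -13.2*t^2 + 0.72*t - 3.68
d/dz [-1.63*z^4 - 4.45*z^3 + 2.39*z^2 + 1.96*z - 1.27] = -6.52*z^3 - 13.35*z^2 + 4.78*z + 1.96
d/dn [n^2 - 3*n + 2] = 2*n - 3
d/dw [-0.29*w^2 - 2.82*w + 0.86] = -0.58*w - 2.82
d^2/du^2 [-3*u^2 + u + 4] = -6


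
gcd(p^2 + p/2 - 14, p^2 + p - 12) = p + 4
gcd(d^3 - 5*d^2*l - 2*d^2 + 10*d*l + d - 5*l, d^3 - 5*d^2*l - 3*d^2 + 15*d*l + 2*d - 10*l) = d^2 - 5*d*l - d + 5*l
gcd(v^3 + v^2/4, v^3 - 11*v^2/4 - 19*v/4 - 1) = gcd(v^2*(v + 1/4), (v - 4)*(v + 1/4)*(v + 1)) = v + 1/4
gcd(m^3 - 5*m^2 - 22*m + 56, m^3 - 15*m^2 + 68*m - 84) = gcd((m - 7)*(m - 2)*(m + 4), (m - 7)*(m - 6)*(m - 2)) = m^2 - 9*m + 14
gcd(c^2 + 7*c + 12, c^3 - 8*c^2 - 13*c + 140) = c + 4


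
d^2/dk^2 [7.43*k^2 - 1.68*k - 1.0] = 14.8600000000000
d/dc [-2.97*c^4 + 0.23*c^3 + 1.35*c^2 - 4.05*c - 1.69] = -11.88*c^3 + 0.69*c^2 + 2.7*c - 4.05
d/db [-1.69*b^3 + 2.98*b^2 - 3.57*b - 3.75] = -5.07*b^2 + 5.96*b - 3.57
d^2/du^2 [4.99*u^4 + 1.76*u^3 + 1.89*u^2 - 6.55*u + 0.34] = 59.88*u^2 + 10.56*u + 3.78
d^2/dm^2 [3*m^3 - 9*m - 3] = 18*m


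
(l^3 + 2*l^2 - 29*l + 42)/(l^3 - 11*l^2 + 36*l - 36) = (l + 7)/(l - 6)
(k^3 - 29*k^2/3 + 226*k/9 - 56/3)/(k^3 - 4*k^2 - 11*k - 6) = (9*k^2 - 33*k + 28)/(9*(k^2 + 2*k + 1))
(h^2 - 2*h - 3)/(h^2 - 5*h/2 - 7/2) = 2*(h - 3)/(2*h - 7)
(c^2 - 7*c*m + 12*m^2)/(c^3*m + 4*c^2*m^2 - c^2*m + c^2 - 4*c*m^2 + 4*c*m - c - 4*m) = (c^2 - 7*c*m + 12*m^2)/(c^3*m + 4*c^2*m^2 - c^2*m + c^2 - 4*c*m^2 + 4*c*m - c - 4*m)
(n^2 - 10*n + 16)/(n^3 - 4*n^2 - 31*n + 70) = (n - 8)/(n^2 - 2*n - 35)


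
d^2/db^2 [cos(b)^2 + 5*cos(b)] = -5*cos(b) - 2*cos(2*b)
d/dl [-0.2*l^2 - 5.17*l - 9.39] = -0.4*l - 5.17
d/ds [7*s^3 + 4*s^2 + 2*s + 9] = 21*s^2 + 8*s + 2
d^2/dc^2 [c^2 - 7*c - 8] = 2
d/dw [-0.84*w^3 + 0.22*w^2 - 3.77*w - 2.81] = -2.52*w^2 + 0.44*w - 3.77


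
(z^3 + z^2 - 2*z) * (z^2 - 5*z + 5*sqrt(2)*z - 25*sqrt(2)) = z^5 - 4*z^4 + 5*sqrt(2)*z^4 - 20*sqrt(2)*z^3 - 7*z^3 - 35*sqrt(2)*z^2 + 10*z^2 + 50*sqrt(2)*z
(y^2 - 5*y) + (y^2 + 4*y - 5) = 2*y^2 - y - 5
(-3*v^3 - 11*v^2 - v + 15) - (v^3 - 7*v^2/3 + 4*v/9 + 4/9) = -4*v^3 - 26*v^2/3 - 13*v/9 + 131/9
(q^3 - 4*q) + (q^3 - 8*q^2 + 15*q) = 2*q^3 - 8*q^2 + 11*q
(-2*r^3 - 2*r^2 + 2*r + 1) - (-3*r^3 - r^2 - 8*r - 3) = r^3 - r^2 + 10*r + 4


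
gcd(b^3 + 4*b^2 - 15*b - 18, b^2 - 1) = b + 1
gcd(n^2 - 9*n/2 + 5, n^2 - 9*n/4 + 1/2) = n - 2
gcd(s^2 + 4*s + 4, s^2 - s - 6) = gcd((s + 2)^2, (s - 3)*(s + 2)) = s + 2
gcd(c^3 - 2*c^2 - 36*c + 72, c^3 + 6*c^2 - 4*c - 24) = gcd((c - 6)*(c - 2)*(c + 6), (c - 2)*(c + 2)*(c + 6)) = c^2 + 4*c - 12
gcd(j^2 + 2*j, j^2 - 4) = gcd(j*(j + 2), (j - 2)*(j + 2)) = j + 2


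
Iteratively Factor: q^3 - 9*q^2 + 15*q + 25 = (q + 1)*(q^2 - 10*q + 25) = (q - 5)*(q + 1)*(q - 5)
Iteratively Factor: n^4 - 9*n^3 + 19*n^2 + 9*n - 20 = (n - 1)*(n^3 - 8*n^2 + 11*n + 20) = (n - 4)*(n - 1)*(n^2 - 4*n - 5) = (n - 5)*(n - 4)*(n - 1)*(n + 1)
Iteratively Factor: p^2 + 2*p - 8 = (p + 4)*(p - 2)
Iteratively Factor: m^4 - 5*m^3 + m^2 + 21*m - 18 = (m + 2)*(m^3 - 7*m^2 + 15*m - 9) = (m - 1)*(m + 2)*(m^2 - 6*m + 9) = (m - 3)*(m - 1)*(m + 2)*(m - 3)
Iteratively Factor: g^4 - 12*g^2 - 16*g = (g - 4)*(g^3 + 4*g^2 + 4*g) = (g - 4)*(g + 2)*(g^2 + 2*g) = g*(g - 4)*(g + 2)*(g + 2)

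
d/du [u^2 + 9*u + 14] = 2*u + 9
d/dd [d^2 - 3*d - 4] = 2*d - 3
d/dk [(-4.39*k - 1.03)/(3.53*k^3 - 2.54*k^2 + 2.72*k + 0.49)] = (30.9934*k^3 - 0.242899999999999*k^2 - 5.2324*k + 0.6505)/(12.4609*k^6 - 17.9324*k^5 + 25.6548*k^4 - 10.3582*k^3 + 4.9092*k^2 + 2.6656*k + 0.2401)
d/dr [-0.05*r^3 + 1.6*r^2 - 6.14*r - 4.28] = -0.15*r^2 + 3.2*r - 6.14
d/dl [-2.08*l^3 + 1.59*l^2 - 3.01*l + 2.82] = -6.24*l^2 + 3.18*l - 3.01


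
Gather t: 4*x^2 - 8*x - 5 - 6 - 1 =4*x^2 - 8*x - 12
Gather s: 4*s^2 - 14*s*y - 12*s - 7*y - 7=4*s^2 + s*(-14*y - 12) - 7*y - 7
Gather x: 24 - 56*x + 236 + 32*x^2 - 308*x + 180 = 32*x^2 - 364*x + 440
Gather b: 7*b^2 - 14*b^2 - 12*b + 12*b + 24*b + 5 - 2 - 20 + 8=-7*b^2 + 24*b - 9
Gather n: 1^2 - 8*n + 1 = 2 - 8*n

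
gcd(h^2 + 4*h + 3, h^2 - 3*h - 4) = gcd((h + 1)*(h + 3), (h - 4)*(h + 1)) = h + 1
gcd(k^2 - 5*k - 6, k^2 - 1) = k + 1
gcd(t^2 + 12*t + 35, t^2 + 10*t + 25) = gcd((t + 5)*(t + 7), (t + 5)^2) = t + 5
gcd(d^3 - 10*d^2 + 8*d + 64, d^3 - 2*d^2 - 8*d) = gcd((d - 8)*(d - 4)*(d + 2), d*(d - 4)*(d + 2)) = d^2 - 2*d - 8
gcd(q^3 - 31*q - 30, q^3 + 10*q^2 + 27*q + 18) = q + 1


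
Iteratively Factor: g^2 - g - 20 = (g + 4)*(g - 5)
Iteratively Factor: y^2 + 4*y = (y)*(y + 4)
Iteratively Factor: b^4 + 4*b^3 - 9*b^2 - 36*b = (b + 3)*(b^3 + b^2 - 12*b) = (b - 3)*(b + 3)*(b^2 + 4*b) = (b - 3)*(b + 3)*(b + 4)*(b)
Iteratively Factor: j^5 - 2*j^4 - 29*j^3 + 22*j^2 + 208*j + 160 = (j - 4)*(j^4 + 2*j^3 - 21*j^2 - 62*j - 40) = (j - 4)*(j + 4)*(j^3 - 2*j^2 - 13*j - 10) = (j - 4)*(j + 2)*(j + 4)*(j^2 - 4*j - 5) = (j - 5)*(j - 4)*(j + 2)*(j + 4)*(j + 1)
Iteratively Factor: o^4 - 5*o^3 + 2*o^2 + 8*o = (o - 4)*(o^3 - o^2 - 2*o) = (o - 4)*(o + 1)*(o^2 - 2*o) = (o - 4)*(o - 2)*(o + 1)*(o)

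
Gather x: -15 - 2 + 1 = -16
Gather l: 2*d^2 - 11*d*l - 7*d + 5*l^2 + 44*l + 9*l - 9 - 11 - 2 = 2*d^2 - 7*d + 5*l^2 + l*(53 - 11*d) - 22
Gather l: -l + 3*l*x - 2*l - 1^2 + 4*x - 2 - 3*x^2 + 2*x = l*(3*x - 3) - 3*x^2 + 6*x - 3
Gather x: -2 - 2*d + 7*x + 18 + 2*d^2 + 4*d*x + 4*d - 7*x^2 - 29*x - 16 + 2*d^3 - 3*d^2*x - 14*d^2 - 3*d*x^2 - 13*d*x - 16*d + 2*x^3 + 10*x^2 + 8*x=2*d^3 - 12*d^2 - 14*d + 2*x^3 + x^2*(3 - 3*d) + x*(-3*d^2 - 9*d - 14)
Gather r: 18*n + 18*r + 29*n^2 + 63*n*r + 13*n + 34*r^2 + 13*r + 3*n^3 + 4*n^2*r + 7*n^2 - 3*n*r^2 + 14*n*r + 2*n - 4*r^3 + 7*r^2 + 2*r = 3*n^3 + 36*n^2 + 33*n - 4*r^3 + r^2*(41 - 3*n) + r*(4*n^2 + 77*n + 33)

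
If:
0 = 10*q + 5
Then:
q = -1/2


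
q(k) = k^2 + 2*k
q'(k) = 2*k + 2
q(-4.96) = 14.68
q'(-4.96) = -7.92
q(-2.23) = 0.51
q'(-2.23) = -2.46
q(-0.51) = -0.76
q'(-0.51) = 0.98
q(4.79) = 32.52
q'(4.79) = 11.58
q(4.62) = 30.58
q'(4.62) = 11.24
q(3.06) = 15.48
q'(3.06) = 8.12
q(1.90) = 7.41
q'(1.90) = 5.80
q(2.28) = 9.76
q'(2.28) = 6.56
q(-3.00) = 3.00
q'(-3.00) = -4.00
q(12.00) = 168.00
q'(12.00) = 26.00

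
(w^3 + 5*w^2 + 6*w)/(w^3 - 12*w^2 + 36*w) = (w^2 + 5*w + 6)/(w^2 - 12*w + 36)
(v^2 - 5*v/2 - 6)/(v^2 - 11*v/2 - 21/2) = (v - 4)/(v - 7)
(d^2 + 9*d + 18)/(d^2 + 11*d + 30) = (d + 3)/(d + 5)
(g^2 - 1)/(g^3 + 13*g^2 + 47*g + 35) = (g - 1)/(g^2 + 12*g + 35)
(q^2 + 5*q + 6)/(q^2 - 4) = (q + 3)/(q - 2)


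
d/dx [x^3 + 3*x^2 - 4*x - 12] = 3*x^2 + 6*x - 4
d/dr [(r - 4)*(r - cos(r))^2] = (r - cos(r))*(r + (2*r - 8)*(sin(r) + 1) - cos(r))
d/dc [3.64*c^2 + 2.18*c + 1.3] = 7.28*c + 2.18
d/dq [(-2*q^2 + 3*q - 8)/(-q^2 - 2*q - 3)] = (7*q^2 - 4*q - 25)/(q^4 + 4*q^3 + 10*q^2 + 12*q + 9)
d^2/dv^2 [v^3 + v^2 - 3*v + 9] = 6*v + 2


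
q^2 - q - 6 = (q - 3)*(q + 2)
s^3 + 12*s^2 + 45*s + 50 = (s + 2)*(s + 5)^2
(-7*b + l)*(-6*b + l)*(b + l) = 42*b^3 + 29*b^2*l - 12*b*l^2 + l^3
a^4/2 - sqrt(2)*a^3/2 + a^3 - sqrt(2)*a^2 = a^2*(a/2 + 1)*(a - sqrt(2))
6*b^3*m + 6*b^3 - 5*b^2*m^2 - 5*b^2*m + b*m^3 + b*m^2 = (-3*b + m)*(-2*b + m)*(b*m + b)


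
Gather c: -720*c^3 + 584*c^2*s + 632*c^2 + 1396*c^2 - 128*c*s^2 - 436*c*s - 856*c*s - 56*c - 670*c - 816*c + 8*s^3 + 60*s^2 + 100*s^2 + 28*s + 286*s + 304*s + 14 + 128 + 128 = -720*c^3 + c^2*(584*s + 2028) + c*(-128*s^2 - 1292*s - 1542) + 8*s^3 + 160*s^2 + 618*s + 270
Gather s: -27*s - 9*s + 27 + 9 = 36 - 36*s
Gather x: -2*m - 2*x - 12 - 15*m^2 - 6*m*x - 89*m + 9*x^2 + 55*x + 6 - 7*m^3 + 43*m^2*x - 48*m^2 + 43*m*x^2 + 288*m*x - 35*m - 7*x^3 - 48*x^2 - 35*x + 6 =-7*m^3 - 63*m^2 - 126*m - 7*x^3 + x^2*(43*m - 39) + x*(43*m^2 + 282*m + 18)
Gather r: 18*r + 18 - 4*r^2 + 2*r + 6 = -4*r^2 + 20*r + 24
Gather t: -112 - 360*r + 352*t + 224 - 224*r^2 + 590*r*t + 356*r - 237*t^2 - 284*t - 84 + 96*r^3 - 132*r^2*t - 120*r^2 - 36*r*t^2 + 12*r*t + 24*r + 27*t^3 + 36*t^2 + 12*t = 96*r^3 - 344*r^2 + 20*r + 27*t^3 + t^2*(-36*r - 201) + t*(-132*r^2 + 602*r + 80) + 28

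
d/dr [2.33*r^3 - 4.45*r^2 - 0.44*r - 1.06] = 6.99*r^2 - 8.9*r - 0.44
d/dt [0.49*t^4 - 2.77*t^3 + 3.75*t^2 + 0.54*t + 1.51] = 1.96*t^3 - 8.31*t^2 + 7.5*t + 0.54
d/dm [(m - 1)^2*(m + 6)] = (m - 1)*(3*m + 11)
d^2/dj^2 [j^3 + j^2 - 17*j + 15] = 6*j + 2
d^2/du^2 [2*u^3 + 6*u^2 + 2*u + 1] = 12*u + 12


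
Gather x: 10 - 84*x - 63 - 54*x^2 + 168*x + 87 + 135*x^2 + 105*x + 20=81*x^2 + 189*x + 54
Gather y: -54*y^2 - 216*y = -54*y^2 - 216*y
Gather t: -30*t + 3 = 3 - 30*t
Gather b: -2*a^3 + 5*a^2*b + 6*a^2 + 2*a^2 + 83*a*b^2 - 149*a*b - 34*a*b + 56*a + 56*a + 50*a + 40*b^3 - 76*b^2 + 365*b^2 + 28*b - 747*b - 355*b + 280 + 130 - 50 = -2*a^3 + 8*a^2 + 162*a + 40*b^3 + b^2*(83*a + 289) + b*(5*a^2 - 183*a - 1074) + 360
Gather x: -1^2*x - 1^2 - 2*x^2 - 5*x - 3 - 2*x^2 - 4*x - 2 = -4*x^2 - 10*x - 6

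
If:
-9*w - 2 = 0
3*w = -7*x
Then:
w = -2/9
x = 2/21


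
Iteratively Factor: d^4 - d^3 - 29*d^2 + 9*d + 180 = (d - 3)*(d^3 + 2*d^2 - 23*d - 60) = (d - 5)*(d - 3)*(d^2 + 7*d + 12) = (d - 5)*(d - 3)*(d + 4)*(d + 3)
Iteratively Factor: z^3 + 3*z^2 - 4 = (z + 2)*(z^2 + z - 2) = (z - 1)*(z + 2)*(z + 2)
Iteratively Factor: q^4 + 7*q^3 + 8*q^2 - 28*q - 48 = (q + 4)*(q^3 + 3*q^2 - 4*q - 12) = (q - 2)*(q + 4)*(q^2 + 5*q + 6) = (q - 2)*(q + 2)*(q + 4)*(q + 3)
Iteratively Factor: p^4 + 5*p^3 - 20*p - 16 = (p - 2)*(p^3 + 7*p^2 + 14*p + 8) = (p - 2)*(p + 1)*(p^2 + 6*p + 8) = (p - 2)*(p + 1)*(p + 4)*(p + 2)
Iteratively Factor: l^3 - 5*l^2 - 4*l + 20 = (l - 5)*(l^2 - 4) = (l - 5)*(l - 2)*(l + 2)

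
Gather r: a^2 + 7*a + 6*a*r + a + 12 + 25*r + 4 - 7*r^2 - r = a^2 + 8*a - 7*r^2 + r*(6*a + 24) + 16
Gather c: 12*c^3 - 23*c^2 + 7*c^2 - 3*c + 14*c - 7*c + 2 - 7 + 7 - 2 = 12*c^3 - 16*c^2 + 4*c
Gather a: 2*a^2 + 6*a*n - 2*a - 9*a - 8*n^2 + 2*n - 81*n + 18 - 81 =2*a^2 + a*(6*n - 11) - 8*n^2 - 79*n - 63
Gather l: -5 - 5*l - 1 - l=-6*l - 6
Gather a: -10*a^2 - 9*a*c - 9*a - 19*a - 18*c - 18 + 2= -10*a^2 + a*(-9*c - 28) - 18*c - 16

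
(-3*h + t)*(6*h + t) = -18*h^2 + 3*h*t + t^2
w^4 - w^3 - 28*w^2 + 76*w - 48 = (w - 4)*(w - 2)*(w - 1)*(w + 6)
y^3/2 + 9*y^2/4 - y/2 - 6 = (y/2 + 1)*(y - 3/2)*(y + 4)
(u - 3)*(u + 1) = u^2 - 2*u - 3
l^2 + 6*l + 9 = (l + 3)^2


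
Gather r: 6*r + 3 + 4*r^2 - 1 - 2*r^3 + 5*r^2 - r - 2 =-2*r^3 + 9*r^2 + 5*r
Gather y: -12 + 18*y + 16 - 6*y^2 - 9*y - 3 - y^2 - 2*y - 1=-7*y^2 + 7*y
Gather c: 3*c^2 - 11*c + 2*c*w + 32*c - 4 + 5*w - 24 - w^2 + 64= 3*c^2 + c*(2*w + 21) - w^2 + 5*w + 36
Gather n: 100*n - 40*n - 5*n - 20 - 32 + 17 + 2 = 55*n - 33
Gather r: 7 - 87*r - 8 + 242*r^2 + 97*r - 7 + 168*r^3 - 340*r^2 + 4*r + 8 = 168*r^3 - 98*r^2 + 14*r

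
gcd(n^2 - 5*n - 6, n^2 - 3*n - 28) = 1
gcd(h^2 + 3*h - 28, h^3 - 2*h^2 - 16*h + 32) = h - 4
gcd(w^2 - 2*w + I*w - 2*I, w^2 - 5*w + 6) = w - 2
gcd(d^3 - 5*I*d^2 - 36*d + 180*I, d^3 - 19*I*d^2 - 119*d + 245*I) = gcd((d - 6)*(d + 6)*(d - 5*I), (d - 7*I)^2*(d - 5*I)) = d - 5*I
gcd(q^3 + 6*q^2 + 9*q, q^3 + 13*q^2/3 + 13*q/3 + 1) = q + 3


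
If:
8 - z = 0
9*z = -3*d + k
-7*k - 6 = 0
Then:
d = -170/7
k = -6/7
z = 8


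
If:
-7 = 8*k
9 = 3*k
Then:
No Solution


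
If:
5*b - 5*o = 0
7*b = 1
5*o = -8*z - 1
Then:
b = 1/7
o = 1/7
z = -3/14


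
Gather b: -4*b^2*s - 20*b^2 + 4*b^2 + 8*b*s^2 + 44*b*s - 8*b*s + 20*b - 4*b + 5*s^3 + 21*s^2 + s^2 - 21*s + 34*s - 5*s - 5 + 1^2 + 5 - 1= b^2*(-4*s - 16) + b*(8*s^2 + 36*s + 16) + 5*s^3 + 22*s^2 + 8*s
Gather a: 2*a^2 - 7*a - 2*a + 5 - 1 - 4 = 2*a^2 - 9*a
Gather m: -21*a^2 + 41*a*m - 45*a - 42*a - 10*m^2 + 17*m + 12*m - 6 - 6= -21*a^2 - 87*a - 10*m^2 + m*(41*a + 29) - 12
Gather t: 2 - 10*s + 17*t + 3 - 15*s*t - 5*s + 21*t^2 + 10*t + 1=-15*s + 21*t^2 + t*(27 - 15*s) + 6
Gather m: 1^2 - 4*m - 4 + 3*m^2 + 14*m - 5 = 3*m^2 + 10*m - 8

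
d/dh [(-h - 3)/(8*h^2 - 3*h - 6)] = (-8*h^2 + 3*h + (h + 3)*(16*h - 3) + 6)/(-8*h^2 + 3*h + 6)^2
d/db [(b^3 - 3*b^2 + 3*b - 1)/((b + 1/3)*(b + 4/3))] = 27*(3*b^4 + 10*b^3 - 20*b^2 - 2*b + 9)/(81*b^4 + 270*b^3 + 297*b^2 + 120*b + 16)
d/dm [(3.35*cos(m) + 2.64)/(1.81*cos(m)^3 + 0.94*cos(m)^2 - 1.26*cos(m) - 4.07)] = (12.127*cos(m)^3 + 17.4842*cos(m)^2 + 4.9632*cos(m) + 10.3081)*sin(m)/(3.2761*cos(m)^6 + 3.4028*cos(m)^5 - 3.6776*cos(m)^4 - 17.1022*cos(m)^3 - 6.064*cos(m)^2 + 10.2564*cos(m) + 16.5649)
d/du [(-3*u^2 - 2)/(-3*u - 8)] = 3*(3*u^2 + 16*u - 2)/(9*u^2 + 48*u + 64)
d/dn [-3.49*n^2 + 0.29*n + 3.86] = 0.29 - 6.98*n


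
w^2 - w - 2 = (w - 2)*(w + 1)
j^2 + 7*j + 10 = (j + 2)*(j + 5)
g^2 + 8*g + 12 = (g + 2)*(g + 6)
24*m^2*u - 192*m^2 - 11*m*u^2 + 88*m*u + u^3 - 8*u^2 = (-8*m + u)*(-3*m + u)*(u - 8)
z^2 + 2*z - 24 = (z - 4)*(z + 6)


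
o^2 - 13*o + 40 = (o - 8)*(o - 5)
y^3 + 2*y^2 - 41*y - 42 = (y - 6)*(y + 1)*(y + 7)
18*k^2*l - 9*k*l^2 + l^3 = l*(-6*k + l)*(-3*k + l)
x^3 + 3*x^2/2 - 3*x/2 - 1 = (x - 1)*(x + 1/2)*(x + 2)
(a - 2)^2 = a^2 - 4*a + 4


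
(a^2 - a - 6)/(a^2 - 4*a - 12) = (a - 3)/(a - 6)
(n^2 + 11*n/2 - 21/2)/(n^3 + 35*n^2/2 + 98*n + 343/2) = (2*n - 3)/(2*n^2 + 21*n + 49)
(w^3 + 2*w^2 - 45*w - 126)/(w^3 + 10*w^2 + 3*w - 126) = (w^2 - 4*w - 21)/(w^2 + 4*w - 21)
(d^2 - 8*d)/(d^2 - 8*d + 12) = d*(d - 8)/(d^2 - 8*d + 12)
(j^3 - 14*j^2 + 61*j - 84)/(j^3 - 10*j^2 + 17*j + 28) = (j - 3)/(j + 1)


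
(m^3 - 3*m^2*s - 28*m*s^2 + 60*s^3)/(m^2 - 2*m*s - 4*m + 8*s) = (m^2 - m*s - 30*s^2)/(m - 4)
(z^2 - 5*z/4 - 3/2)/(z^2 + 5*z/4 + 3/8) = 2*(z - 2)/(2*z + 1)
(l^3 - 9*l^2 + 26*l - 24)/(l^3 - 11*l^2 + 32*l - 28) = (l^2 - 7*l + 12)/(l^2 - 9*l + 14)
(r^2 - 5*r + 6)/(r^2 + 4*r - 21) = (r - 2)/(r + 7)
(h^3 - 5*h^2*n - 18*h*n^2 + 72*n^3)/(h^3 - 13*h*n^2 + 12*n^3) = (h - 6*n)/(h - n)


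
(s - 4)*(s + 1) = s^2 - 3*s - 4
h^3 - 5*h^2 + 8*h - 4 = (h - 2)^2*(h - 1)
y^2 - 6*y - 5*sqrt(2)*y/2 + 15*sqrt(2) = (y - 6)*(y - 5*sqrt(2)/2)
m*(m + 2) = m^2 + 2*m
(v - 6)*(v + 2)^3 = v^4 - 24*v^2 - 64*v - 48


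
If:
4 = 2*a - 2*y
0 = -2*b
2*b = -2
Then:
No Solution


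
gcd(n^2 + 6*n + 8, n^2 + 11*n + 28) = n + 4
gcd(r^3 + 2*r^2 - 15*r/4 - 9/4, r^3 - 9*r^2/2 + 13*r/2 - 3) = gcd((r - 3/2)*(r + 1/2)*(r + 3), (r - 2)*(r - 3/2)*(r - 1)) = r - 3/2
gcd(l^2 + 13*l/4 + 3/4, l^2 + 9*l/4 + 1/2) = l + 1/4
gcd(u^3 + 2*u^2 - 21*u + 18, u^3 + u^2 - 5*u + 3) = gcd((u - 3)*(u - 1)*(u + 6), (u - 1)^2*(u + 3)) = u - 1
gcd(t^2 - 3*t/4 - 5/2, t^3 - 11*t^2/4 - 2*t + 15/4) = t + 5/4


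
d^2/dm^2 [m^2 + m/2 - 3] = 2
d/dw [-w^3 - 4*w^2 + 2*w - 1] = -3*w^2 - 8*w + 2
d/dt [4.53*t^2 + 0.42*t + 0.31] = 9.06*t + 0.42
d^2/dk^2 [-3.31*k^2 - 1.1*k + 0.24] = -6.62000000000000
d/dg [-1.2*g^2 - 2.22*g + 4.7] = -2.4*g - 2.22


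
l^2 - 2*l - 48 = (l - 8)*(l + 6)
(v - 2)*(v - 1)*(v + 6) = v^3 + 3*v^2 - 16*v + 12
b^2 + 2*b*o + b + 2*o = (b + 1)*(b + 2*o)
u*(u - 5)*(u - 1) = u^3 - 6*u^2 + 5*u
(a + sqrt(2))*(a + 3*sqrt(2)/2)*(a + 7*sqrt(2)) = a^3 + 19*sqrt(2)*a^2/2 + 38*a + 21*sqrt(2)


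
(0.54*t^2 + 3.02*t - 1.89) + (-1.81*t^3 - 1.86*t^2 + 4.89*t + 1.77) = -1.81*t^3 - 1.32*t^2 + 7.91*t - 0.12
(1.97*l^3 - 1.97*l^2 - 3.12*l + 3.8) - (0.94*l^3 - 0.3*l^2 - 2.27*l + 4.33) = 1.03*l^3 - 1.67*l^2 - 0.85*l - 0.53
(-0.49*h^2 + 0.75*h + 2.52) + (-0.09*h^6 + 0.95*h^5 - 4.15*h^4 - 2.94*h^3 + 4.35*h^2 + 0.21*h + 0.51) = -0.09*h^6 + 0.95*h^5 - 4.15*h^4 - 2.94*h^3 + 3.86*h^2 + 0.96*h + 3.03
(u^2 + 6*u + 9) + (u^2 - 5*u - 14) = 2*u^2 + u - 5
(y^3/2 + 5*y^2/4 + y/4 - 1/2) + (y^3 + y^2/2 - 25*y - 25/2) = 3*y^3/2 + 7*y^2/4 - 99*y/4 - 13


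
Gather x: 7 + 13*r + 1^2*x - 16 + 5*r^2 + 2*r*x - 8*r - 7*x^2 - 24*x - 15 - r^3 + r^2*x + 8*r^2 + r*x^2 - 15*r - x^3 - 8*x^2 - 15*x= -r^3 + 13*r^2 - 10*r - x^3 + x^2*(r - 15) + x*(r^2 + 2*r - 38) - 24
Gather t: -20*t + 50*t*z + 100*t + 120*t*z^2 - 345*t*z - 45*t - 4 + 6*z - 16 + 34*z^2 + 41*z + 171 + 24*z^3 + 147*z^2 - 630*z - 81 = t*(120*z^2 - 295*z + 35) + 24*z^3 + 181*z^2 - 583*z + 70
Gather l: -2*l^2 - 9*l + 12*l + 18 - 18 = -2*l^2 + 3*l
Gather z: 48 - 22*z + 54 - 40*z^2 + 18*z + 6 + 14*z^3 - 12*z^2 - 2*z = 14*z^3 - 52*z^2 - 6*z + 108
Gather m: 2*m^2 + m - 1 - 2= 2*m^2 + m - 3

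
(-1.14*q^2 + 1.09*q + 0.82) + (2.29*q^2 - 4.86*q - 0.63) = 1.15*q^2 - 3.77*q + 0.19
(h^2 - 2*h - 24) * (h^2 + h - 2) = h^4 - h^3 - 28*h^2 - 20*h + 48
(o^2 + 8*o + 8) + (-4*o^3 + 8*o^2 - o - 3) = -4*o^3 + 9*o^2 + 7*o + 5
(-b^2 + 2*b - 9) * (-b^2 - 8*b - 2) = b^4 + 6*b^3 - 5*b^2 + 68*b + 18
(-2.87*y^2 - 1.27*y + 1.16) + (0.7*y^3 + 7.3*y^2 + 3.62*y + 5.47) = 0.7*y^3 + 4.43*y^2 + 2.35*y + 6.63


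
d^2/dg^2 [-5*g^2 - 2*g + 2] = -10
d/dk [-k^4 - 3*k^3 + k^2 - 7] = k*(-4*k^2 - 9*k + 2)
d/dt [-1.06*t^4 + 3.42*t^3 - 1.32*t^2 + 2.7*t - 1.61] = -4.24*t^3 + 10.26*t^2 - 2.64*t + 2.7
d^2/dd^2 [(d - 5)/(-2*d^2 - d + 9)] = 2*(-(d - 5)*(4*d + 1)^2 + 3*(2*d - 3)*(2*d^2 + d - 9))/(2*d^2 + d - 9)^3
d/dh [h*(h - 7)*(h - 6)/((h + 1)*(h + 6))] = (h^4 + 14*h^3 - 115*h^2 - 156*h + 252)/(h^4 + 14*h^3 + 61*h^2 + 84*h + 36)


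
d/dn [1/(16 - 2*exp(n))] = exp(n)/(2*(exp(n) - 8)^2)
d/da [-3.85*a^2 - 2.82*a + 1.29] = -7.7*a - 2.82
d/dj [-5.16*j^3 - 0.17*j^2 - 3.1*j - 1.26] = -15.48*j^2 - 0.34*j - 3.1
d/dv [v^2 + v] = 2*v + 1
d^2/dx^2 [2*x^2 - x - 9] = 4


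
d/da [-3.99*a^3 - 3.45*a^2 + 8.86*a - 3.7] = -11.97*a^2 - 6.9*a + 8.86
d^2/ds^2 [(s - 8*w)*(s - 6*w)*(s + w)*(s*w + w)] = 2*w*(6*s^2 - 39*s*w + 3*s + 34*w^2 - 13*w)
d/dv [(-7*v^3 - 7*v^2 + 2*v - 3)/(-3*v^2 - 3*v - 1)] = (21*v^4 + 42*v^3 + 48*v^2 - 4*v - 11)/(9*v^4 + 18*v^3 + 15*v^2 + 6*v + 1)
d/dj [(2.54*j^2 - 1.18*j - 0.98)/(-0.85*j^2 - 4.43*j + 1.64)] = (-12.2552*j^2 + 6.6652*j - 6.2766)/(0.7225*j^4 + 7.531*j^3 + 16.8369*j^2 - 14.5304*j + 2.6896)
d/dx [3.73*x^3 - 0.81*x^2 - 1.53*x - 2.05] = 11.19*x^2 - 1.62*x - 1.53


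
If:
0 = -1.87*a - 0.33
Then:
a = -0.18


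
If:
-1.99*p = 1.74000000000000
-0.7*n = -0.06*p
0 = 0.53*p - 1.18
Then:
No Solution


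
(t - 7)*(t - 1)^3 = t^4 - 10*t^3 + 24*t^2 - 22*t + 7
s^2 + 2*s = s*(s + 2)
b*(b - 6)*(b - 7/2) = b^3 - 19*b^2/2 + 21*b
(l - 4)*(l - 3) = l^2 - 7*l + 12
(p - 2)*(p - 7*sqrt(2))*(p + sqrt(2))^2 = p^4 - 5*sqrt(2)*p^3 - 2*p^3 - 26*p^2 + 10*sqrt(2)*p^2 - 14*sqrt(2)*p + 52*p + 28*sqrt(2)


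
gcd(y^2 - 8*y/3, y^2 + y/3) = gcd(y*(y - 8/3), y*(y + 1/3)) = y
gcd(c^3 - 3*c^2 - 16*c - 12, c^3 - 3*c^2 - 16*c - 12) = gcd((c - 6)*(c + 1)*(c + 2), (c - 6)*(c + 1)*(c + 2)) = c^3 - 3*c^2 - 16*c - 12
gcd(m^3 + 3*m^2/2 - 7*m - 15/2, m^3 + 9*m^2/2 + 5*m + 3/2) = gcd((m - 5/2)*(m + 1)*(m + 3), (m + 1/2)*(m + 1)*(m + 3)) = m^2 + 4*m + 3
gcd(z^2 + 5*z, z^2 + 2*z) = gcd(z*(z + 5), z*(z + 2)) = z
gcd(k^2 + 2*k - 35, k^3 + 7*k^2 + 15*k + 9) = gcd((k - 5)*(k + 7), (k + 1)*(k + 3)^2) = 1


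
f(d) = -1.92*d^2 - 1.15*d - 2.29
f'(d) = -3.84*d - 1.15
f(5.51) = -66.92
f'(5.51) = -22.31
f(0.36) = -2.95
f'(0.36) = -2.53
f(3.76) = -33.76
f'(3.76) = -15.59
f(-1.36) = -4.28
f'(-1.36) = 4.07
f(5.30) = -62.32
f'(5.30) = -21.50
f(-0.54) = -2.23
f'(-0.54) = 0.92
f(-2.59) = -12.19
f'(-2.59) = 8.80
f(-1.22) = -3.74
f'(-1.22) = 3.53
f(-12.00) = -264.97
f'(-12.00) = 44.93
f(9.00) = -168.16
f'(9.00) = -35.71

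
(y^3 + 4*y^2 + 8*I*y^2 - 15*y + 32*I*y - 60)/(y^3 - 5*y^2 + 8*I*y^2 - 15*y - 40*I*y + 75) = (y + 4)/(y - 5)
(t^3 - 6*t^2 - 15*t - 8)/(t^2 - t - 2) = (t^2 - 7*t - 8)/(t - 2)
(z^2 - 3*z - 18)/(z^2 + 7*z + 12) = (z - 6)/(z + 4)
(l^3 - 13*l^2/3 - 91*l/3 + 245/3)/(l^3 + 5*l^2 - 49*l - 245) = (l - 7/3)/(l + 7)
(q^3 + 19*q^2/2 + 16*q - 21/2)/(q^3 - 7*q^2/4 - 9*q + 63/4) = 2*(2*q^2 + 13*q - 7)/(4*q^2 - 19*q + 21)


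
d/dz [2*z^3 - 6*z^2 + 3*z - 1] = 6*z^2 - 12*z + 3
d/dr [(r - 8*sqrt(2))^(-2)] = -2/(r - 8*sqrt(2))^3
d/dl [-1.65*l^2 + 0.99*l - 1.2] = 0.99 - 3.3*l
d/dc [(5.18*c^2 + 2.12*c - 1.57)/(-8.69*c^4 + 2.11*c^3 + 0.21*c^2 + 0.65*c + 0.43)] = (90.0284*c^5 + 44.3386*c^4 - 63.5196*c^3 + 12.8599*c^2 + 5.1142*c + 1.9321)/(75.5161*c^8 - 36.6718*c^7 + 0.8023*c^6 - 10.4108*c^5 - 4.6863*c^4 + 2.0876*c^3 + 0.6031*c^2 + 0.559*c + 0.1849)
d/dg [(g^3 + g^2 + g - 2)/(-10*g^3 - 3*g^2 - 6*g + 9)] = (7*g^4 + 8*g^3 - 36*g^2 + 6*g - 3)/(100*g^6 + 60*g^5 + 129*g^4 - 144*g^3 - 18*g^2 - 108*g + 81)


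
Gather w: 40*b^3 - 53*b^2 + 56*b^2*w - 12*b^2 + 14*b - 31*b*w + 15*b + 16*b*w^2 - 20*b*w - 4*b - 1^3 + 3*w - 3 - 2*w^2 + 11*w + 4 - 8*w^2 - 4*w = 40*b^3 - 65*b^2 + 25*b + w^2*(16*b - 10) + w*(56*b^2 - 51*b + 10)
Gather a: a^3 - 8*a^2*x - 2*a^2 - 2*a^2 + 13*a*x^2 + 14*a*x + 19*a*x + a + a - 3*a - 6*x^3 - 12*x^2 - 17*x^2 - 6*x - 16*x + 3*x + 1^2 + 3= a^3 + a^2*(-8*x - 4) + a*(13*x^2 + 33*x - 1) - 6*x^3 - 29*x^2 - 19*x + 4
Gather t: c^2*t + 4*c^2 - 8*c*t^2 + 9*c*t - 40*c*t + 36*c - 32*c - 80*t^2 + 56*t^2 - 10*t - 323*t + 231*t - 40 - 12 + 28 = 4*c^2 + 4*c + t^2*(-8*c - 24) + t*(c^2 - 31*c - 102) - 24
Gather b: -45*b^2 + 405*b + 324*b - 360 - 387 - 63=-45*b^2 + 729*b - 810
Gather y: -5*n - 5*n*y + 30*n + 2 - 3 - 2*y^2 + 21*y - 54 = 25*n - 2*y^2 + y*(21 - 5*n) - 55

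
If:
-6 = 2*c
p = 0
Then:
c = -3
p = 0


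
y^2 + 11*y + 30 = (y + 5)*(y + 6)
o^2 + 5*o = o*(o + 5)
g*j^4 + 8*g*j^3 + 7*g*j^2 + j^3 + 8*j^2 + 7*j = j*(j + 1)*(j + 7)*(g*j + 1)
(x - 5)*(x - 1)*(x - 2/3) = x^3 - 20*x^2/3 + 9*x - 10/3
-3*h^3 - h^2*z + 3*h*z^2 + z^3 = (-h + z)*(h + z)*(3*h + z)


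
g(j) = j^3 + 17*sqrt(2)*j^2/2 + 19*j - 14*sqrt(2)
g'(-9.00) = 45.63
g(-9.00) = 53.89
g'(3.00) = 118.12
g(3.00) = 172.39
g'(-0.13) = 15.93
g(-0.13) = -22.07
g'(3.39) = 134.98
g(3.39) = 221.71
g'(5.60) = 247.71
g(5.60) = 639.19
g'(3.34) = 132.77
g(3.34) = 215.02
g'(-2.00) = -17.08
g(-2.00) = -17.72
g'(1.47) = 60.82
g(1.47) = 37.28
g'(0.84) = 41.31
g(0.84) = 5.24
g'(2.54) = 99.42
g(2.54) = 122.40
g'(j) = 3*j^2 + 17*sqrt(2)*j + 19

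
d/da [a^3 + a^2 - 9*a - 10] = 3*a^2 + 2*a - 9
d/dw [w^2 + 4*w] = 2*w + 4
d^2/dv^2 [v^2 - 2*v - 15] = 2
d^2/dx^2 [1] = 0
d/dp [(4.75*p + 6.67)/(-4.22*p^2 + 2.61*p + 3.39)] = (20.045*p^2 + 56.2948*p - 1.3062)/(17.8084*p^4 - 22.0284*p^3 - 21.7995*p^2 + 17.6958*p + 11.4921)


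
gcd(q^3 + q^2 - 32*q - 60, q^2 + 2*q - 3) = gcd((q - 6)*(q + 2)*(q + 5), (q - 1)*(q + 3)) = 1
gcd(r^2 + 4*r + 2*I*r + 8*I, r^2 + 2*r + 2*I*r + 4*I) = r + 2*I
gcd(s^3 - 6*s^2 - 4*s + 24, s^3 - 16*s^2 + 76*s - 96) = s^2 - 8*s + 12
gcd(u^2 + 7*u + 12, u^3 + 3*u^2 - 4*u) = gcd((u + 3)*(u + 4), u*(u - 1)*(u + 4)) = u + 4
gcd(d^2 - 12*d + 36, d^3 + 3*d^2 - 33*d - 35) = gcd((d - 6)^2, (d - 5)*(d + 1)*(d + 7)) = 1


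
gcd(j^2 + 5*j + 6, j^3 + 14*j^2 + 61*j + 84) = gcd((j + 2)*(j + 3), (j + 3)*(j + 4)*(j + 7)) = j + 3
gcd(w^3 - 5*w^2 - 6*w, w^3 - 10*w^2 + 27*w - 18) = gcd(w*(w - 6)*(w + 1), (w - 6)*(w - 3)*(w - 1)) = w - 6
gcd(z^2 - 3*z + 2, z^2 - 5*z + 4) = z - 1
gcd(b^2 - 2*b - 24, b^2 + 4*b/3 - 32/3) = b + 4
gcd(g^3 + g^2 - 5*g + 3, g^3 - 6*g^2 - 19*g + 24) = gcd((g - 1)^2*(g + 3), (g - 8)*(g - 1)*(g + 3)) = g^2 + 2*g - 3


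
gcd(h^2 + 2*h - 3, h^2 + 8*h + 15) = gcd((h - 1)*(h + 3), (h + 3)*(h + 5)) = h + 3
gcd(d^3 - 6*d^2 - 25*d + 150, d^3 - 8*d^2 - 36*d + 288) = d - 6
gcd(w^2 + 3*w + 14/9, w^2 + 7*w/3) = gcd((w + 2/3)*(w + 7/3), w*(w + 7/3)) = w + 7/3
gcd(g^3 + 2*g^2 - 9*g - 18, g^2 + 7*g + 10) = g + 2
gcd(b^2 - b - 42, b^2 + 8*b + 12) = b + 6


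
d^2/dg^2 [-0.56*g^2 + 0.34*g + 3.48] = -1.12000000000000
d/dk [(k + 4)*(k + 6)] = 2*k + 10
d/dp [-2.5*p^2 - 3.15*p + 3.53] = -5.0*p - 3.15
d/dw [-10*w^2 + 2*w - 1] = 2 - 20*w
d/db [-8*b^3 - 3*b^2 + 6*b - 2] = -24*b^2 - 6*b + 6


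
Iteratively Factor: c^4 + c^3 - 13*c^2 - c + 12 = (c + 4)*(c^3 - 3*c^2 - c + 3) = (c - 1)*(c + 4)*(c^2 - 2*c - 3) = (c - 1)*(c + 1)*(c + 4)*(c - 3)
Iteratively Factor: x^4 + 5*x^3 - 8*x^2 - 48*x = (x + 4)*(x^3 + x^2 - 12*x) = (x - 3)*(x + 4)*(x^2 + 4*x) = x*(x - 3)*(x + 4)*(x + 4)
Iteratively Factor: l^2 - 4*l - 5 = (l - 5)*(l + 1)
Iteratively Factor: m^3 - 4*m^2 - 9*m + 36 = (m + 3)*(m^2 - 7*m + 12) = (m - 3)*(m + 3)*(m - 4)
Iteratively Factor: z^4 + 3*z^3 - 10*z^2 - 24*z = (z + 2)*(z^3 + z^2 - 12*z) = z*(z + 2)*(z^2 + z - 12) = z*(z - 3)*(z + 2)*(z + 4)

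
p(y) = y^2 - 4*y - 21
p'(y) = 2*y - 4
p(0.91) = -23.81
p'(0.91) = -2.18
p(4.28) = -19.80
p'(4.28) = 4.56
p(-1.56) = -12.33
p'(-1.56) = -7.12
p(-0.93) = -16.42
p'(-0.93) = -5.86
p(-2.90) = -0.99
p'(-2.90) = -9.80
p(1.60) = -24.84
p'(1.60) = -0.80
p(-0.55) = -18.50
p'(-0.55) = -5.10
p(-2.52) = -4.57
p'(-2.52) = -9.04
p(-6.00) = 39.00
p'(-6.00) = -16.00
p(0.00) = -21.00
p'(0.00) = -4.00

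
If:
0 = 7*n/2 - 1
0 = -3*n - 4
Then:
No Solution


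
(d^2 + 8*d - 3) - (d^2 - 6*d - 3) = 14*d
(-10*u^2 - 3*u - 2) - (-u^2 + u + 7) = -9*u^2 - 4*u - 9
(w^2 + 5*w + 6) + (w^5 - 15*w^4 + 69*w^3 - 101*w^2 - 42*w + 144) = w^5 - 15*w^4 + 69*w^3 - 100*w^2 - 37*w + 150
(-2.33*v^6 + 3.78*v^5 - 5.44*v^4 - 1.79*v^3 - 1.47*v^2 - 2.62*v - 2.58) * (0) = 0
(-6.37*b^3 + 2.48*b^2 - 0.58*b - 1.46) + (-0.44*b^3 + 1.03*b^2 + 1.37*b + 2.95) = -6.81*b^3 + 3.51*b^2 + 0.79*b + 1.49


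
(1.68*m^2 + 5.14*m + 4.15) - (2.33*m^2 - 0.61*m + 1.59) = -0.65*m^2 + 5.75*m + 2.56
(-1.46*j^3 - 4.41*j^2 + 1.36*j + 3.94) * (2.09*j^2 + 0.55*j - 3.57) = -3.0514*j^5 - 10.0199*j^4 + 5.6291*j^3 + 24.7263*j^2 - 2.6882*j - 14.0658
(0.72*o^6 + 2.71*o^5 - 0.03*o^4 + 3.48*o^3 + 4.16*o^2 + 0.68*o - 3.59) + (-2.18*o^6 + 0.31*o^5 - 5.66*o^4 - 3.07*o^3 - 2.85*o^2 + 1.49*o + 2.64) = -1.46*o^6 + 3.02*o^5 - 5.69*o^4 + 0.41*o^3 + 1.31*o^2 + 2.17*o - 0.95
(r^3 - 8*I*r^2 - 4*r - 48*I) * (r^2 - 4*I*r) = r^5 - 12*I*r^4 - 36*r^3 - 32*I*r^2 - 192*r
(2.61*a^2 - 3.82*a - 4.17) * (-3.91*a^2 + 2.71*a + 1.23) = -10.2051*a^4 + 22.0093*a^3 + 9.1628*a^2 - 15.9993*a - 5.1291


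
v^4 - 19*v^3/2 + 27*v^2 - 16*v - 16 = (v - 4)^2*(v - 2)*(v + 1/2)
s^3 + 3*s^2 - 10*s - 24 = (s - 3)*(s + 2)*(s + 4)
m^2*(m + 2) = m^3 + 2*m^2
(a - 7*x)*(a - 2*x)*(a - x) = a^3 - 10*a^2*x + 23*a*x^2 - 14*x^3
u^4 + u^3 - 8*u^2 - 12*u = u*(u - 3)*(u + 2)^2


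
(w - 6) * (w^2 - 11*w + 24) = w^3 - 17*w^2 + 90*w - 144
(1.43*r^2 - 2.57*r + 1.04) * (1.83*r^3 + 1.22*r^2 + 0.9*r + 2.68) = 2.6169*r^5 - 2.9585*r^4 + 0.0548000000000002*r^3 + 2.7882*r^2 - 5.9516*r + 2.7872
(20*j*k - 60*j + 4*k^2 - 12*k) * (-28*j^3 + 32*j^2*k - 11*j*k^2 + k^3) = -560*j^4*k + 1680*j^4 + 528*j^3*k^2 - 1584*j^3*k - 92*j^2*k^3 + 276*j^2*k^2 - 24*j*k^4 + 72*j*k^3 + 4*k^5 - 12*k^4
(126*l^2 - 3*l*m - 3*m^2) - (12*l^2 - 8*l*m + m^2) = 114*l^2 + 5*l*m - 4*m^2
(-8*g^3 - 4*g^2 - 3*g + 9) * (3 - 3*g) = 24*g^4 - 12*g^3 - 3*g^2 - 36*g + 27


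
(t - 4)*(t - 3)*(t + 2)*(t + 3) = t^4 - 2*t^3 - 17*t^2 + 18*t + 72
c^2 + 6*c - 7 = (c - 1)*(c + 7)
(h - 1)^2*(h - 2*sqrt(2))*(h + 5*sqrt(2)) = h^4 - 2*h^3 + 3*sqrt(2)*h^3 - 19*h^2 - 6*sqrt(2)*h^2 + 3*sqrt(2)*h + 40*h - 20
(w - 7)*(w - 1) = w^2 - 8*w + 7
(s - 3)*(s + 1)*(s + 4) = s^3 + 2*s^2 - 11*s - 12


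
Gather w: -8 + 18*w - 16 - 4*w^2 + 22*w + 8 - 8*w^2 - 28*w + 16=-12*w^2 + 12*w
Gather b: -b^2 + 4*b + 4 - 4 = -b^2 + 4*b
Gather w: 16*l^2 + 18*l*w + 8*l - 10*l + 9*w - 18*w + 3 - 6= 16*l^2 - 2*l + w*(18*l - 9) - 3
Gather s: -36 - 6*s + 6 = -6*s - 30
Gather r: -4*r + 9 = 9 - 4*r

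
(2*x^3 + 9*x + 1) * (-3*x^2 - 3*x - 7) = -6*x^5 - 6*x^4 - 41*x^3 - 30*x^2 - 66*x - 7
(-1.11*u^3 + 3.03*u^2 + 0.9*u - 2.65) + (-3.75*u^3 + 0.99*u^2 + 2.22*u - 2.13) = -4.86*u^3 + 4.02*u^2 + 3.12*u - 4.78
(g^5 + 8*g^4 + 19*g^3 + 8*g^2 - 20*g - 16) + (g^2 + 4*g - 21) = g^5 + 8*g^4 + 19*g^3 + 9*g^2 - 16*g - 37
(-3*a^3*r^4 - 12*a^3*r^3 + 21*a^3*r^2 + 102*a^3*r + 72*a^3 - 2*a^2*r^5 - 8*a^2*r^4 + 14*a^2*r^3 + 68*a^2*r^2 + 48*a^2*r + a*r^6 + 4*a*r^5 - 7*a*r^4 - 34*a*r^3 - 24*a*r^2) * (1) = -3*a^3*r^4 - 12*a^3*r^3 + 21*a^3*r^2 + 102*a^3*r + 72*a^3 - 2*a^2*r^5 - 8*a^2*r^4 + 14*a^2*r^3 + 68*a^2*r^2 + 48*a^2*r + a*r^6 + 4*a*r^5 - 7*a*r^4 - 34*a*r^3 - 24*a*r^2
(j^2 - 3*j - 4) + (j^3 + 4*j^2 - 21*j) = j^3 + 5*j^2 - 24*j - 4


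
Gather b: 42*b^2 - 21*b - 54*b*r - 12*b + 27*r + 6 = 42*b^2 + b*(-54*r - 33) + 27*r + 6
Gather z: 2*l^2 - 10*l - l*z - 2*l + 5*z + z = 2*l^2 - 12*l + z*(6 - l)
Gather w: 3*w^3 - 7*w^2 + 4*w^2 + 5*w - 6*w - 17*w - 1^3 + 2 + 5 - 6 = 3*w^3 - 3*w^2 - 18*w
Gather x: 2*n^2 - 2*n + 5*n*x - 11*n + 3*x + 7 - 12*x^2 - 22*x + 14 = 2*n^2 - 13*n - 12*x^2 + x*(5*n - 19) + 21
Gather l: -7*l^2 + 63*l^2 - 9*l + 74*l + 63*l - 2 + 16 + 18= 56*l^2 + 128*l + 32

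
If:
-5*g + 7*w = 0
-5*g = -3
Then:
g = 3/5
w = 3/7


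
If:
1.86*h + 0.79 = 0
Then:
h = -0.42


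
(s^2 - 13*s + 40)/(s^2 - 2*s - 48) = (s - 5)/(s + 6)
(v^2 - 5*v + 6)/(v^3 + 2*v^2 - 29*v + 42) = 1/(v + 7)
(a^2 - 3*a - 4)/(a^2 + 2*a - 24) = (a + 1)/(a + 6)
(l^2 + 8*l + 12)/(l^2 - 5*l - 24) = (l^2 + 8*l + 12)/(l^2 - 5*l - 24)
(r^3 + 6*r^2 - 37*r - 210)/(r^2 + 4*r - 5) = (r^2 + r - 42)/(r - 1)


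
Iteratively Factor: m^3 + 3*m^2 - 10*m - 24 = (m + 2)*(m^2 + m - 12) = (m - 3)*(m + 2)*(m + 4)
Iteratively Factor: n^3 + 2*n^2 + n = (n)*(n^2 + 2*n + 1) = n*(n + 1)*(n + 1)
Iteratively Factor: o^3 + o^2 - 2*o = (o - 1)*(o^2 + 2*o) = (o - 1)*(o + 2)*(o)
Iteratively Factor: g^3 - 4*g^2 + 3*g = (g - 3)*(g^2 - g) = (g - 3)*(g - 1)*(g)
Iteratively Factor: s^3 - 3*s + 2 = (s - 1)*(s^2 + s - 2) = (s - 1)^2*(s + 2)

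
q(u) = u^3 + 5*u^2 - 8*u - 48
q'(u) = 3*u^2 + 10*u - 8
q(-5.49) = -18.85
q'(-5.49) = 27.52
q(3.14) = 7.14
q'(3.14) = 52.98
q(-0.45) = -43.48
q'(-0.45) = -11.89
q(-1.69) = -25.03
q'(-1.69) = -16.33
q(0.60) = -50.78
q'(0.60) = -0.92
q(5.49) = 224.25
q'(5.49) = 137.32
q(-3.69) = -0.64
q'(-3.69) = -4.05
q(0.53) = -50.69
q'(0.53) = -1.86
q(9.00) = 1014.00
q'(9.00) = 325.00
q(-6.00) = -36.00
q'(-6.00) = 40.00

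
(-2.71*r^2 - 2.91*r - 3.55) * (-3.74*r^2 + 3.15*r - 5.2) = 10.1354*r^4 + 2.3469*r^3 + 18.2025*r^2 + 3.9495*r + 18.46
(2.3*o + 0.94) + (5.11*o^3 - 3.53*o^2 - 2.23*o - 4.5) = 5.11*o^3 - 3.53*o^2 + 0.0699999999999998*o - 3.56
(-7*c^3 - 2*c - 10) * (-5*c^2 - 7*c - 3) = 35*c^5 + 49*c^4 + 31*c^3 + 64*c^2 + 76*c + 30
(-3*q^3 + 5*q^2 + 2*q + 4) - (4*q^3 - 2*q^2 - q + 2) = -7*q^3 + 7*q^2 + 3*q + 2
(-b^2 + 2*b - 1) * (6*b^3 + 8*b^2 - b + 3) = -6*b^5 + 4*b^4 + 11*b^3 - 13*b^2 + 7*b - 3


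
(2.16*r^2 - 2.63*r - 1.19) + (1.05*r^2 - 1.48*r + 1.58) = 3.21*r^2 - 4.11*r + 0.39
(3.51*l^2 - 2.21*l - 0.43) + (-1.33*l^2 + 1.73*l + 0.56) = 2.18*l^2 - 0.48*l + 0.13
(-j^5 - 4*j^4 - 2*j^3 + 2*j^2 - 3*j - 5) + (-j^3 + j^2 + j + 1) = -j^5 - 4*j^4 - 3*j^3 + 3*j^2 - 2*j - 4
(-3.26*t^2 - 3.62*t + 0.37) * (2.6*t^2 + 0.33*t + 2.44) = -8.476*t^4 - 10.4878*t^3 - 8.187*t^2 - 8.7107*t + 0.9028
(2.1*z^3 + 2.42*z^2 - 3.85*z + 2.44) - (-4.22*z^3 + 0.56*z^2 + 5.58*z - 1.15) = 6.32*z^3 + 1.86*z^2 - 9.43*z + 3.59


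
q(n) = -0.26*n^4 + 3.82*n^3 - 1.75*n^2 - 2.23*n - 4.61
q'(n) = -1.04*n^3 + 11.46*n^2 - 3.5*n - 2.23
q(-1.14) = -10.44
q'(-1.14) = 18.19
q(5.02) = 258.23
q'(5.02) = 137.43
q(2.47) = 27.09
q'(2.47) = 43.37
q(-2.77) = -108.36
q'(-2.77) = 117.50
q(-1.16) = -10.81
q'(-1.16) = 18.87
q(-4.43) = -461.31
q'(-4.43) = 328.59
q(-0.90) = -6.98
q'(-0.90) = 10.96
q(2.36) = 22.53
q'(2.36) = 39.67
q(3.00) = 55.03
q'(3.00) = 62.33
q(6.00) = 407.17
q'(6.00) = 164.69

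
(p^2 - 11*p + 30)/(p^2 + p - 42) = (p - 5)/(p + 7)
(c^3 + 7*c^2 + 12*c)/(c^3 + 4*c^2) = (c + 3)/c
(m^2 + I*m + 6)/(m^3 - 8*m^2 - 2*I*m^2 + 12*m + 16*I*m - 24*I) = (m + 3*I)/(m^2 - 8*m + 12)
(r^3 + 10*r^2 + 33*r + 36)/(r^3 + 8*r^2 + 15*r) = (r^2 + 7*r + 12)/(r*(r + 5))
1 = 1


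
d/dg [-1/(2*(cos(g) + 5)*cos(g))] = -(2*cos(g) + 5)*sin(g)/(2*(cos(g) + 5)^2*cos(g)^2)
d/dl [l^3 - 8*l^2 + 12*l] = 3*l^2 - 16*l + 12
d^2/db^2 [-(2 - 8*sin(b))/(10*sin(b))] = (sin(b)^2 - 2)/(5*sin(b)^3)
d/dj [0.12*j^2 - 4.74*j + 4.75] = 0.24*j - 4.74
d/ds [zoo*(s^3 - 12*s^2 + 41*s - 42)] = zoo*(s^2 + s + 1)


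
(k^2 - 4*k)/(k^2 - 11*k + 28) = k/(k - 7)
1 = 1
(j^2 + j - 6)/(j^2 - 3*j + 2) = (j + 3)/(j - 1)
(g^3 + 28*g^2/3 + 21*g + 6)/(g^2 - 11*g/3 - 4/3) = (g^2 + 9*g + 18)/(g - 4)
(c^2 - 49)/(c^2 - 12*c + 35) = (c + 7)/(c - 5)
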